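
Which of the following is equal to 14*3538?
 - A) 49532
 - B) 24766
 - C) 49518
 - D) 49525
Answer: A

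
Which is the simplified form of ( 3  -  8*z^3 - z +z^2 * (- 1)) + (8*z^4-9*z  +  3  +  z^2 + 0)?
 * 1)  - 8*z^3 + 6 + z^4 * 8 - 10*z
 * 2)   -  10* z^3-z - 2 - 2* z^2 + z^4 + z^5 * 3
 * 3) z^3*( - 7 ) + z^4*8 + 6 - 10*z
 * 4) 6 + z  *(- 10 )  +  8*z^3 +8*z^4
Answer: 1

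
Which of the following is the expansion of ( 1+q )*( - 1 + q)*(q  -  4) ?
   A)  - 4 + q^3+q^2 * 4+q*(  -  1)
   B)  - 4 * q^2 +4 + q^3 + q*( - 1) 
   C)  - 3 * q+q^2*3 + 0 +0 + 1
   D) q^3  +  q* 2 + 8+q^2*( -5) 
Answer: B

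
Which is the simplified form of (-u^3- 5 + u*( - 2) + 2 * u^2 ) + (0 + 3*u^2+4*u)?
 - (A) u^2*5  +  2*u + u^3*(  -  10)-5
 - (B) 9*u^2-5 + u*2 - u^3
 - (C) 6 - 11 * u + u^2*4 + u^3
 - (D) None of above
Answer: D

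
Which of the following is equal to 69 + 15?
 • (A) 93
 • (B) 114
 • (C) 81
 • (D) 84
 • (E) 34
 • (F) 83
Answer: D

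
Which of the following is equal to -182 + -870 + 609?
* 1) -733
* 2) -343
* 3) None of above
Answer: 3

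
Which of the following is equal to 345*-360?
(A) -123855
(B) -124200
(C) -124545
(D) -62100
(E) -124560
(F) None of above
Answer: B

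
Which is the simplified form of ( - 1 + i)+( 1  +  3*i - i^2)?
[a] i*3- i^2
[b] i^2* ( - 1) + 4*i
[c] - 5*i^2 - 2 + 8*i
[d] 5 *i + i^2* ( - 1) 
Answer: b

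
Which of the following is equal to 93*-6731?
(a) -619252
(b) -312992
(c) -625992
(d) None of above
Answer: d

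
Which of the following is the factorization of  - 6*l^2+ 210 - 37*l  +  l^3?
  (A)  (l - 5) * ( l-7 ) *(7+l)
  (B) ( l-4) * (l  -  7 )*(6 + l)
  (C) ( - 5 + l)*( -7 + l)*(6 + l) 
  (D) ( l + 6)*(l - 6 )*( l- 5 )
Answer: C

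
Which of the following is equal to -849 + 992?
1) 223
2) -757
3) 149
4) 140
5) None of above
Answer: 5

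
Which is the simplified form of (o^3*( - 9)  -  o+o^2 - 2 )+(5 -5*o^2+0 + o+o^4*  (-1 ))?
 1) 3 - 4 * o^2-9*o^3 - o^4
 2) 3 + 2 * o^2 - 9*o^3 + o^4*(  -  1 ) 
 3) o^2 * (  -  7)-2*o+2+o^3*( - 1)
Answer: 1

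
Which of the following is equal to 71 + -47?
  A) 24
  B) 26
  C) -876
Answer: A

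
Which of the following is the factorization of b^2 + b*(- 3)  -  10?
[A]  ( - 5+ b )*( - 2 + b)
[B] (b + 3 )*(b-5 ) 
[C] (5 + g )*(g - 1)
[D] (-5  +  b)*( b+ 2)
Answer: D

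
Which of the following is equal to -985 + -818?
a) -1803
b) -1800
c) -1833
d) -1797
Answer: a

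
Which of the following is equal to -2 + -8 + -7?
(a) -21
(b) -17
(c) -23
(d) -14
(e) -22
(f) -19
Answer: b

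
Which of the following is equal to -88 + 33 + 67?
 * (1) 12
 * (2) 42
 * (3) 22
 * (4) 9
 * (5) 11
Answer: 1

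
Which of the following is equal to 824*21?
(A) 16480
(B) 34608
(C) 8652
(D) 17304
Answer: D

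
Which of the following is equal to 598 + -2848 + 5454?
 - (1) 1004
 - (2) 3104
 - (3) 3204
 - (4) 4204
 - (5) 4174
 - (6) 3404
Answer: 3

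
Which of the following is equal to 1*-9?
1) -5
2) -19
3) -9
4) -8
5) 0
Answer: 3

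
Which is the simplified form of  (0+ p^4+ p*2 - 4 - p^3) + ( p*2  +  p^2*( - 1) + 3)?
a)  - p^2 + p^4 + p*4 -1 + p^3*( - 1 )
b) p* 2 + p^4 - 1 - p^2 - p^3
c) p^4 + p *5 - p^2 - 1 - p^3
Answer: a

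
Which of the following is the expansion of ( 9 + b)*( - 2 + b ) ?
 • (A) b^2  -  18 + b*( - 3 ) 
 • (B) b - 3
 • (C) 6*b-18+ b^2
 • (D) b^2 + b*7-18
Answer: D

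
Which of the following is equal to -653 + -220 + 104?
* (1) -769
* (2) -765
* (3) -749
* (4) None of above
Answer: 1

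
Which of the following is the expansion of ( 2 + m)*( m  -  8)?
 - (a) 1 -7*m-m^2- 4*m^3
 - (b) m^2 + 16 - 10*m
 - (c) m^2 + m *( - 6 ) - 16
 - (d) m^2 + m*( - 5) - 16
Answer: c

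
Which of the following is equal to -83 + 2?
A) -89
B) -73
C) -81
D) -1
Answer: C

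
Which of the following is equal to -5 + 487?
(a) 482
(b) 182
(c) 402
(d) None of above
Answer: a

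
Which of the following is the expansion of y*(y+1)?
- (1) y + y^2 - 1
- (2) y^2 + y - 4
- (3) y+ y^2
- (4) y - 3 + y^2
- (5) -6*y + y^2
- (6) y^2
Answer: 3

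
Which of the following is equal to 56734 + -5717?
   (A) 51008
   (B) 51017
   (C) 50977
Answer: B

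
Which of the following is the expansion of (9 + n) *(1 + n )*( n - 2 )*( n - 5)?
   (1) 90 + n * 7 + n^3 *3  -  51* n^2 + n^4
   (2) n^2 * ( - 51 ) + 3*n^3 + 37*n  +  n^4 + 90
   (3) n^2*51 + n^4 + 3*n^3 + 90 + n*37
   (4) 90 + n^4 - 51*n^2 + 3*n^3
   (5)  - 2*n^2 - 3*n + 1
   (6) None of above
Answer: 2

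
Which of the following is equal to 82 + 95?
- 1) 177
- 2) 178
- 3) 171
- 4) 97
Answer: 1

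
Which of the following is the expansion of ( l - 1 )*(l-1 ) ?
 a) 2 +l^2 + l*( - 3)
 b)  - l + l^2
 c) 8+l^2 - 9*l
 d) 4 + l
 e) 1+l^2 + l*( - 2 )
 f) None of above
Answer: e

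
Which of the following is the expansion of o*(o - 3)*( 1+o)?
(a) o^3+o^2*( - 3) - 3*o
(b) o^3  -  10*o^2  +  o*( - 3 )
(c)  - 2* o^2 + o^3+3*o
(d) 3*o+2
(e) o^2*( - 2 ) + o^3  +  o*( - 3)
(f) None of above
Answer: e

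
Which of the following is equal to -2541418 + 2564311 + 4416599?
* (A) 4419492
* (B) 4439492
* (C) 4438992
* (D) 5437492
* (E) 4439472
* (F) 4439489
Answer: B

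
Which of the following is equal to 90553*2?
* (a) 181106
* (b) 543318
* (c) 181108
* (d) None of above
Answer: a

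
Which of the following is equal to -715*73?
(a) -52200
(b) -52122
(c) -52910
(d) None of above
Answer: d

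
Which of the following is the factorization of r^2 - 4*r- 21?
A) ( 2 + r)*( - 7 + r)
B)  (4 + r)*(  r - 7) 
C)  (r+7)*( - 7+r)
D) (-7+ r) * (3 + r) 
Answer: D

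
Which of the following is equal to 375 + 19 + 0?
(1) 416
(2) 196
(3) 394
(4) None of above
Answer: 3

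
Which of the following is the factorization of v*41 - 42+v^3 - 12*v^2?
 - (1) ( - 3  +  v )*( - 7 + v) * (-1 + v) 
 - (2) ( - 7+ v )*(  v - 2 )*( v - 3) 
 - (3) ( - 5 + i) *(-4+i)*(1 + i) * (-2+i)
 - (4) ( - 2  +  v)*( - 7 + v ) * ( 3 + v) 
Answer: 2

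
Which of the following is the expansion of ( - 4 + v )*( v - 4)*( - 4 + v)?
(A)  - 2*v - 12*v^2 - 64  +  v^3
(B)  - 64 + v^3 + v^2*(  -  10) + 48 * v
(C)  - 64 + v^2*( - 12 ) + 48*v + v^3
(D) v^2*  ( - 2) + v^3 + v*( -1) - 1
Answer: C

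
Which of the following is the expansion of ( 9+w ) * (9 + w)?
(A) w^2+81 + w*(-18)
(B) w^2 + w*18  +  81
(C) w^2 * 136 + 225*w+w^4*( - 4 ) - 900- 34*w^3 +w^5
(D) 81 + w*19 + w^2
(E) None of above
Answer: B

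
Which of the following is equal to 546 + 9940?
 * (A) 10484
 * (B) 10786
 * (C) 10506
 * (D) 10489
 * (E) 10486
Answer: E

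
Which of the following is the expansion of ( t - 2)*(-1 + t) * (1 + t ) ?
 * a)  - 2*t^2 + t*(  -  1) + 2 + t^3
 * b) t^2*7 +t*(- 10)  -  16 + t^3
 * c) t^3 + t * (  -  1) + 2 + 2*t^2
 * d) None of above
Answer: a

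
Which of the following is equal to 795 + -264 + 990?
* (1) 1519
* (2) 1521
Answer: 2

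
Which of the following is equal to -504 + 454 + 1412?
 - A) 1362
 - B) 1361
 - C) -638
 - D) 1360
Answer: A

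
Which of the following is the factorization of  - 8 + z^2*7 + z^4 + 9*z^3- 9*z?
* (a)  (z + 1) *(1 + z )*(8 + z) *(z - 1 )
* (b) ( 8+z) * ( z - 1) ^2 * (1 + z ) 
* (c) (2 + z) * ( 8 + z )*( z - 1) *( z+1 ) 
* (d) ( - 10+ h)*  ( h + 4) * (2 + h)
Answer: a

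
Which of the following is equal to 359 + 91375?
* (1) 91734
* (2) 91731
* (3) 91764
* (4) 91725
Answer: 1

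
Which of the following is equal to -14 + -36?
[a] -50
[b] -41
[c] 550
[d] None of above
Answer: a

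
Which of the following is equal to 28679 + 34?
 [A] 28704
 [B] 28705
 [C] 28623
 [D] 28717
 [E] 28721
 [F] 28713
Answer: F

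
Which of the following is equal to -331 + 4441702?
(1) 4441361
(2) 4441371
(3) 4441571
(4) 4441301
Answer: 2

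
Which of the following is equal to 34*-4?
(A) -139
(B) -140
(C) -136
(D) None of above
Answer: C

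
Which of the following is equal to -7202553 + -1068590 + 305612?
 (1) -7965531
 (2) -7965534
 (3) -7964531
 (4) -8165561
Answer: 1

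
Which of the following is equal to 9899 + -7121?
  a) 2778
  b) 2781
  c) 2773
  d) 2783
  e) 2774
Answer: a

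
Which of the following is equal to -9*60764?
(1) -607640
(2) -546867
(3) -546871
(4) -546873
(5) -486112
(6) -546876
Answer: 6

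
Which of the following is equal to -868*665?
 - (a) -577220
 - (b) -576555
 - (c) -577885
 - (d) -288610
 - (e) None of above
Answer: a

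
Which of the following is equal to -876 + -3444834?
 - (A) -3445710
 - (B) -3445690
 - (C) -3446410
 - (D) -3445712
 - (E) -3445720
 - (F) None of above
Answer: A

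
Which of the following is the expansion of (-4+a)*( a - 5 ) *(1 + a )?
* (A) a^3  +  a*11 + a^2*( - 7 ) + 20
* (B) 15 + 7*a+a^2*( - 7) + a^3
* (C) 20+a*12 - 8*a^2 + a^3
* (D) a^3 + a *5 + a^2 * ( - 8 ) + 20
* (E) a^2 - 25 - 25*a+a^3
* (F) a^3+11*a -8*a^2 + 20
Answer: F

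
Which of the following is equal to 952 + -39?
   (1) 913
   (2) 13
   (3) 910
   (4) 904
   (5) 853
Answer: 1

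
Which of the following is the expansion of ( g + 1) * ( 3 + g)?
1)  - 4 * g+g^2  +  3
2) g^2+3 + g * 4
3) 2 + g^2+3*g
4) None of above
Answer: 2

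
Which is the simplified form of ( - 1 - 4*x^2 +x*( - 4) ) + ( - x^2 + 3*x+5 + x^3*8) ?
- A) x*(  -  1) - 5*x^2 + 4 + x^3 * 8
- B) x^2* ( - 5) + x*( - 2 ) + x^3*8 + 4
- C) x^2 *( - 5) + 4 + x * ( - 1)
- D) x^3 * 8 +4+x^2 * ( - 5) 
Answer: A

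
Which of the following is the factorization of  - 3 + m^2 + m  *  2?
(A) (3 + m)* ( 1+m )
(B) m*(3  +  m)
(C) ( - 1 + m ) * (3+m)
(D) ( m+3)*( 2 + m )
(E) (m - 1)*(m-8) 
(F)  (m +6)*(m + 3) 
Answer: C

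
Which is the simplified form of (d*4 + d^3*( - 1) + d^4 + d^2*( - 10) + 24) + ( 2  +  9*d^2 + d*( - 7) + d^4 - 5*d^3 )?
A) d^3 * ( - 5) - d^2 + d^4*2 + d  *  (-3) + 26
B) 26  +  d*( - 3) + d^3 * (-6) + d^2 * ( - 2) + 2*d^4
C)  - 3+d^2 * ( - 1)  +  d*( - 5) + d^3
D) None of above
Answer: D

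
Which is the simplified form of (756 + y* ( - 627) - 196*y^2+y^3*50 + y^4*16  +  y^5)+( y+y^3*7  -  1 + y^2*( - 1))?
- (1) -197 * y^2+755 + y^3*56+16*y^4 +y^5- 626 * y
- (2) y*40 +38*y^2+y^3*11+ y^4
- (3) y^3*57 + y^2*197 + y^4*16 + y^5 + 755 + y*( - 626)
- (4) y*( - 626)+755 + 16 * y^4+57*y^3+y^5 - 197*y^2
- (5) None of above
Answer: 4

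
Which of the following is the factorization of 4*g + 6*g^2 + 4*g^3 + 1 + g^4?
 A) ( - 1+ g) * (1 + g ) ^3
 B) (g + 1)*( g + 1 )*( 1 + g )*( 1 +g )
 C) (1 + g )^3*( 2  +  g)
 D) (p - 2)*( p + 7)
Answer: B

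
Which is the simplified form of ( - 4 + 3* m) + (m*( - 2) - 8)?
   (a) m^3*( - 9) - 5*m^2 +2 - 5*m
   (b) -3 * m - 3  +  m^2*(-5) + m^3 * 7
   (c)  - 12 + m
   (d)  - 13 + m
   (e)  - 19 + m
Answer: c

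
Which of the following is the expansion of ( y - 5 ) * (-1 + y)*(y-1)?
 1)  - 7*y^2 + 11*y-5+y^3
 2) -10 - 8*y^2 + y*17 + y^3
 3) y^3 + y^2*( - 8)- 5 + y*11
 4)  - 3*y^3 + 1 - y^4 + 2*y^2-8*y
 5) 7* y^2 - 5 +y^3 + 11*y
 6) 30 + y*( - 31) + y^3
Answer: 1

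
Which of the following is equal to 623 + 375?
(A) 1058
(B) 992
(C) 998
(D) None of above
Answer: C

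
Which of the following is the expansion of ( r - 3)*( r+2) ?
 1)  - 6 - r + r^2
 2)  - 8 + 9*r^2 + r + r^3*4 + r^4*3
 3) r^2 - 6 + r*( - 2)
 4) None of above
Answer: 1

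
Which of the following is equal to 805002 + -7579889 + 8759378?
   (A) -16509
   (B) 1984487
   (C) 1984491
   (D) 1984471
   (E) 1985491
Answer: C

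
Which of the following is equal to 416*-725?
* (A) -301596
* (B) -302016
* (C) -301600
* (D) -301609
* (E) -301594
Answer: C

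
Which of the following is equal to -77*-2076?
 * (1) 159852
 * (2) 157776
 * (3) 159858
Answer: 1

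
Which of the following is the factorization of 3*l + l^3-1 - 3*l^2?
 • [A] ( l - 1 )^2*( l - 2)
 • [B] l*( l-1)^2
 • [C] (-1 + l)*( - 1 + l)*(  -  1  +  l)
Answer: C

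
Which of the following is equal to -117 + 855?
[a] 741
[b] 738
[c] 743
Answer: b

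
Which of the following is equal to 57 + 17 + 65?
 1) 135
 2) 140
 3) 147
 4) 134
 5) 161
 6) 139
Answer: 6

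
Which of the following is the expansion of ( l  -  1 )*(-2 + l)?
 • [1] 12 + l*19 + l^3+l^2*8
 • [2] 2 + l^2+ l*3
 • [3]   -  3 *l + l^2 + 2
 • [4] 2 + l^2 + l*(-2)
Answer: 3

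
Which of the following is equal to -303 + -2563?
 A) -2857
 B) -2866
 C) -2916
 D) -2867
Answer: B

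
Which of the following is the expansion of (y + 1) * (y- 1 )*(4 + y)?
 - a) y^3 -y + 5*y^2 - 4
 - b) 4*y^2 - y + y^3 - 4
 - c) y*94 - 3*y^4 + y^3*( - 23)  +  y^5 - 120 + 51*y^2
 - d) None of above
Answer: b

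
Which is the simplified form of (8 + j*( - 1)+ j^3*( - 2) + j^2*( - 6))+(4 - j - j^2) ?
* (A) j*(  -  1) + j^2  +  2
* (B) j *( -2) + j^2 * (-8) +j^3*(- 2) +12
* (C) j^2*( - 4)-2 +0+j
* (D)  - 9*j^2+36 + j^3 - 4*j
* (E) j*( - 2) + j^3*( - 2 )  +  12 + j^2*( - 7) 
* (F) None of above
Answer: E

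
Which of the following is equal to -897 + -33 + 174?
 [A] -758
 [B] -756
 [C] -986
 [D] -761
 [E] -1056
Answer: B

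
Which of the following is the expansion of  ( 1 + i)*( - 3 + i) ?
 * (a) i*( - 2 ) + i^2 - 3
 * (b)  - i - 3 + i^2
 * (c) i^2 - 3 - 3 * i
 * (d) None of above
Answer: a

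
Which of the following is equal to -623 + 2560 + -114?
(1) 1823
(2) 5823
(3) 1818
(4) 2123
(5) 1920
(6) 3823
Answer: 1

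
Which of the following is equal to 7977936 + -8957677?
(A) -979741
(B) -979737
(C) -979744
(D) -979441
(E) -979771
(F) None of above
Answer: A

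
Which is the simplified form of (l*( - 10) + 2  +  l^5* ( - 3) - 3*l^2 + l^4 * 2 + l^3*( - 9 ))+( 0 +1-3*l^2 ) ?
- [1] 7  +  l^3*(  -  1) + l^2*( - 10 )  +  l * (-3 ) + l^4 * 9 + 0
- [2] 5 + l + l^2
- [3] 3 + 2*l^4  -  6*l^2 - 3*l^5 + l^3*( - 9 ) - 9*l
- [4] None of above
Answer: 4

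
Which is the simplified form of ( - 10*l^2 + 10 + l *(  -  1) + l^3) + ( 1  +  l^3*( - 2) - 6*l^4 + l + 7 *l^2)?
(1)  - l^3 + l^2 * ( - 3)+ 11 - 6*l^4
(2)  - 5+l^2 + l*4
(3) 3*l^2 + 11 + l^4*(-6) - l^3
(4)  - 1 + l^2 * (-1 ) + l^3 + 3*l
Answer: 1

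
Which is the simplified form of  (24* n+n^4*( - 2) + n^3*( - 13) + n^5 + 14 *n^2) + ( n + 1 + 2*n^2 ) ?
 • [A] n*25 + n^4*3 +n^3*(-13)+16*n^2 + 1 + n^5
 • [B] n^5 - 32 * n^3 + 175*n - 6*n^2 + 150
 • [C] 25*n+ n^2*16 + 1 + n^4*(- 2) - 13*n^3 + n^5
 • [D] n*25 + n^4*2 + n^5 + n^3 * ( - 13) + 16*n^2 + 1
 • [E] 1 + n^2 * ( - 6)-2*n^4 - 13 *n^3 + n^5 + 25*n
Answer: C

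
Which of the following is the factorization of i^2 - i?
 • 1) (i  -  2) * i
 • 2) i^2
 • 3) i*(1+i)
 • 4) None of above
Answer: 4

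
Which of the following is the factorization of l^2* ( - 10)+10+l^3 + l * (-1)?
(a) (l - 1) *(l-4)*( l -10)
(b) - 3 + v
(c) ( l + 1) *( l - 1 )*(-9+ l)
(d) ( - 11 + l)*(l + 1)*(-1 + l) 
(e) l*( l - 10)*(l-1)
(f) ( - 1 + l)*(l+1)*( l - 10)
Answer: f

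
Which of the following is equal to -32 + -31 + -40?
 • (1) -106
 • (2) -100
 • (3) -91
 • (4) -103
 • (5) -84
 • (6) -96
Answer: 4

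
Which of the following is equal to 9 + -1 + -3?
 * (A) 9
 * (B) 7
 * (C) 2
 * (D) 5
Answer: D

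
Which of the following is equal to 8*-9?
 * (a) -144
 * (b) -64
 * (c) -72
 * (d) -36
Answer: c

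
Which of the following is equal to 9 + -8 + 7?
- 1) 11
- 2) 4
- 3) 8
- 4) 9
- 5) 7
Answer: 3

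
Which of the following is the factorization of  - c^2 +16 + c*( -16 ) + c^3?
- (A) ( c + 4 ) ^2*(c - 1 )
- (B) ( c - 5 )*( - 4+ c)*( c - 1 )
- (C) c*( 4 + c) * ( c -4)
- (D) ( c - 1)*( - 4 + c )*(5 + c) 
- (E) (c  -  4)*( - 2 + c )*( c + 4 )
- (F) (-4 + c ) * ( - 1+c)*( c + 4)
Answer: F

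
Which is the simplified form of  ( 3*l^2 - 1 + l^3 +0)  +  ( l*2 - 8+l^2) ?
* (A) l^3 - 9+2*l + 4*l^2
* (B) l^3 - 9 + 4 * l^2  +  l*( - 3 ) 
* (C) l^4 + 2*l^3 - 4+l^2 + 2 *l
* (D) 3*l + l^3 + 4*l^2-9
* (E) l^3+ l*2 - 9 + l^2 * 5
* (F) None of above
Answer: A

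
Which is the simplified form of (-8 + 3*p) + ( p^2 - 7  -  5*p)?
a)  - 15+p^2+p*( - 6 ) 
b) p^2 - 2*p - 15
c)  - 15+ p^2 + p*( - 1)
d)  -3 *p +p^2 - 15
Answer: b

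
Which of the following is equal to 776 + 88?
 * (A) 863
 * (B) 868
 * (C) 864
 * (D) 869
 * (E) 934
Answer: C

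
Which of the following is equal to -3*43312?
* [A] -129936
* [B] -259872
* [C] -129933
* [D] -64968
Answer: A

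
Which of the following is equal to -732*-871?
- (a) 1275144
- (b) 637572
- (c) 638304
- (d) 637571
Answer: b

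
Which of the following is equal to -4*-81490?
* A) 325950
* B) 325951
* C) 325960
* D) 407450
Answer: C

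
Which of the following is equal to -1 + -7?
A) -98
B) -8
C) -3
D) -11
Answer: B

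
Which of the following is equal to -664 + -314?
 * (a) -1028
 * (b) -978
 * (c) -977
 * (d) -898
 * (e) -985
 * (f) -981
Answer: b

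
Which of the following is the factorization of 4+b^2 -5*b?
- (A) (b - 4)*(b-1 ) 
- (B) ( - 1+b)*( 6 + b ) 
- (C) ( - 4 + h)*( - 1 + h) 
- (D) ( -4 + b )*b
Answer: A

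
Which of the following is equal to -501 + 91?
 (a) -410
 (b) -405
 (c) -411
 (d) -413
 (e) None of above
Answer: a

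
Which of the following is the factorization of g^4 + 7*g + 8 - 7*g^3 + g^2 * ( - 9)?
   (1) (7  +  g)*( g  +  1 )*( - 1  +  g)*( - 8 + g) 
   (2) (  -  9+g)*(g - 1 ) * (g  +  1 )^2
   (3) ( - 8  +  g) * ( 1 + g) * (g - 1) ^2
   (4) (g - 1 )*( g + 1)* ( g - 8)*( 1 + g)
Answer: 4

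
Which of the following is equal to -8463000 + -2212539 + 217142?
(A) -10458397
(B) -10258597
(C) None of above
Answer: A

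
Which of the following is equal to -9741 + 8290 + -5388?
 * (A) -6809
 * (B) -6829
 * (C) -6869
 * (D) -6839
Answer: D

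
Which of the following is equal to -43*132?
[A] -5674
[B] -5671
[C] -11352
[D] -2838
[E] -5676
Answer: E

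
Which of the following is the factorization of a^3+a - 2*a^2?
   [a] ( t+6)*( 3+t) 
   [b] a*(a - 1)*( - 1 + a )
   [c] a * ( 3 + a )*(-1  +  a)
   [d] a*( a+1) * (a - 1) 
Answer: b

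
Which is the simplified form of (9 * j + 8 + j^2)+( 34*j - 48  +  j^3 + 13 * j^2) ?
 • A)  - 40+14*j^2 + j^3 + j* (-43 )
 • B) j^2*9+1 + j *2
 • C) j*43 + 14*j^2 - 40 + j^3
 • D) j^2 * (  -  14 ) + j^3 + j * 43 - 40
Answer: C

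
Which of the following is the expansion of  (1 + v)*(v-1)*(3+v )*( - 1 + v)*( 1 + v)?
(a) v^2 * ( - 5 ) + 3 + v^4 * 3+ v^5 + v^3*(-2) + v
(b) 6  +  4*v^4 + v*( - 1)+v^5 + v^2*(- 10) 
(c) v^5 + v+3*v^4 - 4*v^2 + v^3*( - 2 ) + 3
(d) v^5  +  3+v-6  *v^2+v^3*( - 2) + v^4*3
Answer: d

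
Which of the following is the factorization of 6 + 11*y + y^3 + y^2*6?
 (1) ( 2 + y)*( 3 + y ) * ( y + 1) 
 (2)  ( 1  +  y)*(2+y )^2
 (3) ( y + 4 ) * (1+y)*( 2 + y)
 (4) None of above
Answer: 1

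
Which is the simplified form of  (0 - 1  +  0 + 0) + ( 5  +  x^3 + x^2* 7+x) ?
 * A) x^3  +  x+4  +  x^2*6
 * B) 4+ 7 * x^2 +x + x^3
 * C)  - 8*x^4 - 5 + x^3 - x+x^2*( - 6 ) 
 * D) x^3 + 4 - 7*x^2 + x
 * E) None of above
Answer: B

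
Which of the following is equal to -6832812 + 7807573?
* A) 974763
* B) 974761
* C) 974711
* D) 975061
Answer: B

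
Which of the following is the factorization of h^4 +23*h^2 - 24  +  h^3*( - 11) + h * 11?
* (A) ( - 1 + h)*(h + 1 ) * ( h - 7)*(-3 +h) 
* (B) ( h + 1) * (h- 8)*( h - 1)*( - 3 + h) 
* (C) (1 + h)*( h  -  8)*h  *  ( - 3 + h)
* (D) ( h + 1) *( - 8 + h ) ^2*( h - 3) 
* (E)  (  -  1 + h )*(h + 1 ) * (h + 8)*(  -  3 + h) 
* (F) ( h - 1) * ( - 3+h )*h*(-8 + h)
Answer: B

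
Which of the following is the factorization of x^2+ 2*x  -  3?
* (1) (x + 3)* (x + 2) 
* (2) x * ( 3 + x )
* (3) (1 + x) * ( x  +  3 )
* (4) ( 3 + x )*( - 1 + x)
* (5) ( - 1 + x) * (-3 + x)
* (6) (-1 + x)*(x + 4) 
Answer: 4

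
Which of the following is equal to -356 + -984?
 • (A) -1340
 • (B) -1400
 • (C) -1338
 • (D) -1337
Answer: A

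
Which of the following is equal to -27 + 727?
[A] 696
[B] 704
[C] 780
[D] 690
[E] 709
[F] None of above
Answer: F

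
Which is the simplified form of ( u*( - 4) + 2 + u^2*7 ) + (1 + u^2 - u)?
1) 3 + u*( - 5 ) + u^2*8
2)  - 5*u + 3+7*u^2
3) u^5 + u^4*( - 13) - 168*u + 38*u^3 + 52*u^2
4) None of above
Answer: 1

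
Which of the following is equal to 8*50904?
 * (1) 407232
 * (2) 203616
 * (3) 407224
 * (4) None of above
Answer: 1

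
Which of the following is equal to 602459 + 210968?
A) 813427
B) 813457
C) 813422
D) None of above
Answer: A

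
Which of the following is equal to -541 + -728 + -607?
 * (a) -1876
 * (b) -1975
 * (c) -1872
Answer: a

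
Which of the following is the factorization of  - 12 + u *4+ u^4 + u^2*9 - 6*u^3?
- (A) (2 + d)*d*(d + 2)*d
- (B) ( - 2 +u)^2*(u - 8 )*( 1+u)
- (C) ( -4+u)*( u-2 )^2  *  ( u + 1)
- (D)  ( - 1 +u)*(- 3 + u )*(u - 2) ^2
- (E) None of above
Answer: E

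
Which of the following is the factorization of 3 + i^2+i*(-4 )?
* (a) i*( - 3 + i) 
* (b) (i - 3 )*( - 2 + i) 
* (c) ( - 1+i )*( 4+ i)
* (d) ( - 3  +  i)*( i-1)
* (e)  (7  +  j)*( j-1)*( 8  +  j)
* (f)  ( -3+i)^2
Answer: d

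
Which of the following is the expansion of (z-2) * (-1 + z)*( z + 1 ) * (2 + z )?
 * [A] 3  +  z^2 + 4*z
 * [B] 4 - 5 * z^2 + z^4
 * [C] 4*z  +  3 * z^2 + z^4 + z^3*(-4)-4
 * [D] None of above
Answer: B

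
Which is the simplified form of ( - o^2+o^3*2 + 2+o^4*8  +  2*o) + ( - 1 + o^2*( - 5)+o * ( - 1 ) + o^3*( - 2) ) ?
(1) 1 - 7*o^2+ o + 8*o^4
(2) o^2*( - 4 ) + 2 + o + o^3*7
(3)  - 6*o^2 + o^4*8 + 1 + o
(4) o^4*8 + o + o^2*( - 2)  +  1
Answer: 3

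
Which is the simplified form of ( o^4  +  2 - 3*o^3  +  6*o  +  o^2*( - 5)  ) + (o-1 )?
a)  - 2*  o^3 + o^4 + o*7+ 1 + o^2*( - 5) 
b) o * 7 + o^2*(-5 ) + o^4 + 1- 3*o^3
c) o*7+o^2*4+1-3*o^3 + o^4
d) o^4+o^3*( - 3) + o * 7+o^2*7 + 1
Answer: b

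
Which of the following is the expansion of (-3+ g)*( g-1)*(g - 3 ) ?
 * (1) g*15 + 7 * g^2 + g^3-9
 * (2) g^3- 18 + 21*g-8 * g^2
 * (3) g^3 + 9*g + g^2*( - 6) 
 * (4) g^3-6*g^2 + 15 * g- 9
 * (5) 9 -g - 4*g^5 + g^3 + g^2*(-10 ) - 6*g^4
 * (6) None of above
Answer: 6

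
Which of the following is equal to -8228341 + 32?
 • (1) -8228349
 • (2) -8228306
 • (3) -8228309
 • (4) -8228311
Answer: 3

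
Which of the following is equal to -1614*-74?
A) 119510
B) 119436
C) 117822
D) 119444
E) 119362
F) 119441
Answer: B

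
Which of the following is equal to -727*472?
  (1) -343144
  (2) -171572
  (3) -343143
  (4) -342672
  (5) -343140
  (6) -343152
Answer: 1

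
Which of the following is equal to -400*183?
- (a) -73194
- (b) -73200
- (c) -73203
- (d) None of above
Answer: b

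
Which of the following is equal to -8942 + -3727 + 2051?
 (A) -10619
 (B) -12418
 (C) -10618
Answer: C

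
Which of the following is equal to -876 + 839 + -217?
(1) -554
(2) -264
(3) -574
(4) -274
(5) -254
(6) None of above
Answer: 5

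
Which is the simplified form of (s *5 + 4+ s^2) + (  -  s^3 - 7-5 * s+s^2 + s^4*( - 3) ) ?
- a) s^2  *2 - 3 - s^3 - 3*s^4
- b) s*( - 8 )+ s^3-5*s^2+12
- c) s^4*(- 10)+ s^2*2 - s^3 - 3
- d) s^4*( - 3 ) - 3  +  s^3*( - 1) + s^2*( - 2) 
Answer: a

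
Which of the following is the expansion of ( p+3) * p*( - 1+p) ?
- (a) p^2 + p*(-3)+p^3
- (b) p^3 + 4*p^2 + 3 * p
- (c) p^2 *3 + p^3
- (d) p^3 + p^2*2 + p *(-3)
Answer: d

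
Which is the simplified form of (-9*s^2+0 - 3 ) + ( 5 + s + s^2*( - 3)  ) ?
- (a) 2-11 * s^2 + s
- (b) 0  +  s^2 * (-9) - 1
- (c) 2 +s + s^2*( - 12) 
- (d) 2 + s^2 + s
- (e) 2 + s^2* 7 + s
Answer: c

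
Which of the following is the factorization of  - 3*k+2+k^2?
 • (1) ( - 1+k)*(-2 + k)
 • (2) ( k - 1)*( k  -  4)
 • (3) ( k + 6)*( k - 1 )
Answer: 1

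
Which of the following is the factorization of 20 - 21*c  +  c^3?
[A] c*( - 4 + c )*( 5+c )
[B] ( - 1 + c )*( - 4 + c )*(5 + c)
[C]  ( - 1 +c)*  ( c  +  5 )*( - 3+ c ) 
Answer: B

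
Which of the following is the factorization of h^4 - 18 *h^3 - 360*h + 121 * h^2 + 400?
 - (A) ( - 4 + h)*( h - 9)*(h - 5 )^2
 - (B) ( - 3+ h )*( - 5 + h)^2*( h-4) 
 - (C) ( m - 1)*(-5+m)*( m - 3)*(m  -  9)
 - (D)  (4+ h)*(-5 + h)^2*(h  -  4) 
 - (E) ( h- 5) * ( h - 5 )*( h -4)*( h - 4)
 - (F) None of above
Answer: E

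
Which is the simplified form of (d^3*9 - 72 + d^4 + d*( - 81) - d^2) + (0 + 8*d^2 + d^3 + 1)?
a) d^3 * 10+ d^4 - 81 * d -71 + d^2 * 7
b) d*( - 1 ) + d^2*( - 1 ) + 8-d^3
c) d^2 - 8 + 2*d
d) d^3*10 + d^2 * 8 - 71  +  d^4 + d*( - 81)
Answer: a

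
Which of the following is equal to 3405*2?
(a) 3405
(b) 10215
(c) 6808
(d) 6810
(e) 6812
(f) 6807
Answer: d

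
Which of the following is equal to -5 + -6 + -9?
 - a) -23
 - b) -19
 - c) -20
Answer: c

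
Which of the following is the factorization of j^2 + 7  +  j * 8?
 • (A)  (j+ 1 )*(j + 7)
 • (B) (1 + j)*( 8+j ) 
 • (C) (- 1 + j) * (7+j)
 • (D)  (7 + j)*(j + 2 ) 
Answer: A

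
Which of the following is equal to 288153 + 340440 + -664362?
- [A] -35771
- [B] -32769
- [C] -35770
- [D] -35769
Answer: D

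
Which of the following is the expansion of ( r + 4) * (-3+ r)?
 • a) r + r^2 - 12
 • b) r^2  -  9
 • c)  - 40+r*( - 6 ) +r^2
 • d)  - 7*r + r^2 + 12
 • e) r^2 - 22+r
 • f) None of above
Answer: a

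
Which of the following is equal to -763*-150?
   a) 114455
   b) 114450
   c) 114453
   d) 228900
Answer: b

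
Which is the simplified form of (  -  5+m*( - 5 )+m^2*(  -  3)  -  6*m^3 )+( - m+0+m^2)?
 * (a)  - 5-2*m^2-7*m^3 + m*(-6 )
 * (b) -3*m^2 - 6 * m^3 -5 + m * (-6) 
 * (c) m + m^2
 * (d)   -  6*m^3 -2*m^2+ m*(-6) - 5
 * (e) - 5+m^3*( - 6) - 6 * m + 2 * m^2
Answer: d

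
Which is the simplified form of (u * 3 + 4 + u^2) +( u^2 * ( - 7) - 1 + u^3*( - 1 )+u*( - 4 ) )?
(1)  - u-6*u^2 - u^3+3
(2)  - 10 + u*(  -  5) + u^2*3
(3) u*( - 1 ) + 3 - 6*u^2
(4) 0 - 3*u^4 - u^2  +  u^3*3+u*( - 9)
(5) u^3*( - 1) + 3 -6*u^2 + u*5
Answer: 1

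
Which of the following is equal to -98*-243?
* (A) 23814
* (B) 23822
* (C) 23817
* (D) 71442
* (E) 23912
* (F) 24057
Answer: A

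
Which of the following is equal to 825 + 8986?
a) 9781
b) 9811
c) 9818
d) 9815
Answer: b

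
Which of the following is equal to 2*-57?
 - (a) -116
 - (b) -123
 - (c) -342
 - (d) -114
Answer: d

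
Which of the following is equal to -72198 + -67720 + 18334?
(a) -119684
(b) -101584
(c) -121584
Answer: c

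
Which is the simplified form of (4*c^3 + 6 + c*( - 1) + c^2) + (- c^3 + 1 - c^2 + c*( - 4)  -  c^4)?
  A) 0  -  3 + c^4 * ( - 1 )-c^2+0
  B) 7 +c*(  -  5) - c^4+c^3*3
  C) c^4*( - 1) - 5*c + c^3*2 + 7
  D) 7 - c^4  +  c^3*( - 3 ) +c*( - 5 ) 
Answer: B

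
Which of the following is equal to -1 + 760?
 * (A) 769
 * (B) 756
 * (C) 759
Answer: C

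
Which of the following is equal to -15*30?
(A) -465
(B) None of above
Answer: B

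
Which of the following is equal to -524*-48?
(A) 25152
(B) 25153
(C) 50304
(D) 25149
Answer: A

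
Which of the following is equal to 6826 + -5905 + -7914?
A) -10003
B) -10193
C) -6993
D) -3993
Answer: C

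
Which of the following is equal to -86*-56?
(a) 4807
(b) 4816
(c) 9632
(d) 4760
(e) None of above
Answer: b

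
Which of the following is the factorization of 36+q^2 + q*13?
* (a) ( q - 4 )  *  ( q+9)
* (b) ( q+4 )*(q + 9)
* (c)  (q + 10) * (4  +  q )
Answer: b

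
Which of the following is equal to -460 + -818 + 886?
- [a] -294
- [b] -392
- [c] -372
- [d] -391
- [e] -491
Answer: b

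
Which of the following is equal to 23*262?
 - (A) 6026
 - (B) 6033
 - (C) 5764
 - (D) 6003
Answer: A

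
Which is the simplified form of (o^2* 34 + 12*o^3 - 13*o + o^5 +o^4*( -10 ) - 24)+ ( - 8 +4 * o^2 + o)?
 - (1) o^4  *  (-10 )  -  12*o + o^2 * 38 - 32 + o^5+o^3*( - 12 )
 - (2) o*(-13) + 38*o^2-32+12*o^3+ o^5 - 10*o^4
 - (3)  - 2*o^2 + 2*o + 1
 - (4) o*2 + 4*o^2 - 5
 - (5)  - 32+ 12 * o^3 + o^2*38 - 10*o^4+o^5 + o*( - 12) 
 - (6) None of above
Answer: 5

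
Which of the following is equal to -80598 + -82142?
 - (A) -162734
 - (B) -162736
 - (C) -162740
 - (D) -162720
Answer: C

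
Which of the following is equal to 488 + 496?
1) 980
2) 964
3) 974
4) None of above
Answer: 4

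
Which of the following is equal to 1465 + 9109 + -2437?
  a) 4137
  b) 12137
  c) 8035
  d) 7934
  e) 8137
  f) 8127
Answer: e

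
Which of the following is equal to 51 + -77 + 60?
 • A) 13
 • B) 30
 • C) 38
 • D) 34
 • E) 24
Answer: D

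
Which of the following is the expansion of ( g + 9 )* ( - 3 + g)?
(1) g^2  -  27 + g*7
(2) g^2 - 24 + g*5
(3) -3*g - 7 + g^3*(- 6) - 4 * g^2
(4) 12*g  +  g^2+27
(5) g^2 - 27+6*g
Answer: 5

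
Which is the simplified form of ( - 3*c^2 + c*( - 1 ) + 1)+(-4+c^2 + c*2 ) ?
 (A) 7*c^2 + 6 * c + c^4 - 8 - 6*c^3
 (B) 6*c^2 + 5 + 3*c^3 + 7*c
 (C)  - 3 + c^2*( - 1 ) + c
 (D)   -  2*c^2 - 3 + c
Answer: D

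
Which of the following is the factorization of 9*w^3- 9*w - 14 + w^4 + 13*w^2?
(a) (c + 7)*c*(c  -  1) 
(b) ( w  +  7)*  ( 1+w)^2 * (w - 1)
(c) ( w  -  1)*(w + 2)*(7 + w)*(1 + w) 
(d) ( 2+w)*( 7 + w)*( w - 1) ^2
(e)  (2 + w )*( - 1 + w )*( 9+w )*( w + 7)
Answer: c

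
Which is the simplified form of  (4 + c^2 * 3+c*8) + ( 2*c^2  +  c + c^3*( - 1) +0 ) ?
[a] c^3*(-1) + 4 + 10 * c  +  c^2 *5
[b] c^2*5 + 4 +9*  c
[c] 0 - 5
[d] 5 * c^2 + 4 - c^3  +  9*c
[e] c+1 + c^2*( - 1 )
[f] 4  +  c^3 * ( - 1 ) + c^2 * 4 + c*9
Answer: d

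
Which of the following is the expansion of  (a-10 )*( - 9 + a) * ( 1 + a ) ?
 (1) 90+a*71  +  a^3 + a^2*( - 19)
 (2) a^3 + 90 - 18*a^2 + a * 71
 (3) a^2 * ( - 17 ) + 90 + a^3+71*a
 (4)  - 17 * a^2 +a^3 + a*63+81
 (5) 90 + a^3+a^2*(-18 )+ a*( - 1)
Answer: 2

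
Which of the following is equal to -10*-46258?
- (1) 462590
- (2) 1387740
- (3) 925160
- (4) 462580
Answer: 4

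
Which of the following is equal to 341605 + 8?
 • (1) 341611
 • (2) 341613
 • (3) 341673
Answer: 2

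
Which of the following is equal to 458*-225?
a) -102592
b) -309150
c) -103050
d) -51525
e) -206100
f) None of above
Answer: c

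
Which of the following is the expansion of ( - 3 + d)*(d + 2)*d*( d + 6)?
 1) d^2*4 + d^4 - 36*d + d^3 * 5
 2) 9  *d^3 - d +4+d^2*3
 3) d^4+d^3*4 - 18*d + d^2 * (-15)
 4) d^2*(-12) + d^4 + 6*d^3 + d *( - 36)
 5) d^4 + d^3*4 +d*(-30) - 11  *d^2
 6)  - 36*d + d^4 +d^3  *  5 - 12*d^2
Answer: 6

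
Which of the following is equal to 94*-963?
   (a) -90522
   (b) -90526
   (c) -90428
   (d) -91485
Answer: a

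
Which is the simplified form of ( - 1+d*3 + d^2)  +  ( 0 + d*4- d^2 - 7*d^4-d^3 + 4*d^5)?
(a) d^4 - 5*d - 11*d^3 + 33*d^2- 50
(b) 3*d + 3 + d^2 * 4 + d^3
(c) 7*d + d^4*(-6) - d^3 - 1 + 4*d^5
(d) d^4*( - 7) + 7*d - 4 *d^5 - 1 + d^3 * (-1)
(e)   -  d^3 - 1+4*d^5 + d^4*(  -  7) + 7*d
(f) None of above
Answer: e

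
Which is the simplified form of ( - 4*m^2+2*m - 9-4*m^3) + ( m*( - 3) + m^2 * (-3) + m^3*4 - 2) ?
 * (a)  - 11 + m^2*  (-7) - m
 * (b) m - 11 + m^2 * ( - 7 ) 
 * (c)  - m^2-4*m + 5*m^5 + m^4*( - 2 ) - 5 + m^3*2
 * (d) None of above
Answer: a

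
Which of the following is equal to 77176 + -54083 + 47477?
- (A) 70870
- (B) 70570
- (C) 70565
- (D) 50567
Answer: B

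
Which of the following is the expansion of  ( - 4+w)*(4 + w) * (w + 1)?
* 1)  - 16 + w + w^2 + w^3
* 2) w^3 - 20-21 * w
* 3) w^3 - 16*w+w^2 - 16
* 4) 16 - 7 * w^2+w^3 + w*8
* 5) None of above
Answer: 3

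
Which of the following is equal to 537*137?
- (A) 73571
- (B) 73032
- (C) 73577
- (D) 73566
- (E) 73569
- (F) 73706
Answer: E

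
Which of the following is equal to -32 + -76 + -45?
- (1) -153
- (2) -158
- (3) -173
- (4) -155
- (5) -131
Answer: 1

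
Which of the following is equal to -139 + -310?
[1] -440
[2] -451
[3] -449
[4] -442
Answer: 3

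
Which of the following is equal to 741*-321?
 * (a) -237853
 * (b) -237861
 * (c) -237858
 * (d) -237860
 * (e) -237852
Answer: b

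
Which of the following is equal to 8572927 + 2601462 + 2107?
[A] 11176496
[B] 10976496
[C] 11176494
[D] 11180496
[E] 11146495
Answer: A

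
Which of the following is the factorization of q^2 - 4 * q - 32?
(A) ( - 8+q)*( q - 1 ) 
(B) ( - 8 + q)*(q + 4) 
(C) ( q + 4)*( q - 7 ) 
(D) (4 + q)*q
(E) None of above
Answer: B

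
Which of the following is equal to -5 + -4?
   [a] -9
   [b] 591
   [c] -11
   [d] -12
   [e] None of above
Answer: a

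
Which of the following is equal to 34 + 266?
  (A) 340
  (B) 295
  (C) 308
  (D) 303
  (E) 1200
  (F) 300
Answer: F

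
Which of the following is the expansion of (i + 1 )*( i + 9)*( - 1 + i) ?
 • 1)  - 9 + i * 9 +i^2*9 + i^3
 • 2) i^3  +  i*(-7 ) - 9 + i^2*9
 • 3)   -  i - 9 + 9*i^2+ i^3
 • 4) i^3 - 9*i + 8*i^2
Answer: 3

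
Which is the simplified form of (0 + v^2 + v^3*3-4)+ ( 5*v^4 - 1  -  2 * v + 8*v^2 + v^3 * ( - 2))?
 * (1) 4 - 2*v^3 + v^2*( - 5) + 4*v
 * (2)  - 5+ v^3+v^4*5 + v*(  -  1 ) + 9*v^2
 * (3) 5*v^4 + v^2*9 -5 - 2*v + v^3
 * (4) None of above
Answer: 3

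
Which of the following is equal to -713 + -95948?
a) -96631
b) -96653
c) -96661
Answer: c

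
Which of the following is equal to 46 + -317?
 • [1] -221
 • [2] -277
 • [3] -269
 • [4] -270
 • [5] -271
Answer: 5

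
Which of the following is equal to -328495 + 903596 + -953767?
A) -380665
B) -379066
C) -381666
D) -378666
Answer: D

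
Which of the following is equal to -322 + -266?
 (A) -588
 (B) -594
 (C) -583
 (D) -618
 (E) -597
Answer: A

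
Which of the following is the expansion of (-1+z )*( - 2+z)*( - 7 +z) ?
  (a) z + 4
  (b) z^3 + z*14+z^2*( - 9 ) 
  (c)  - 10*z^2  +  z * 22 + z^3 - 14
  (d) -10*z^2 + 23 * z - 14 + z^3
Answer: d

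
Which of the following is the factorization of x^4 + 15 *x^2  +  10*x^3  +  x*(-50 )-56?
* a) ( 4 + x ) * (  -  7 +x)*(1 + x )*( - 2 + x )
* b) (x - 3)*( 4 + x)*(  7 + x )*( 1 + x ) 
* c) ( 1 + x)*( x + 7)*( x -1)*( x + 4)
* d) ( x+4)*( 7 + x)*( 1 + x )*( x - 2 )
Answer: d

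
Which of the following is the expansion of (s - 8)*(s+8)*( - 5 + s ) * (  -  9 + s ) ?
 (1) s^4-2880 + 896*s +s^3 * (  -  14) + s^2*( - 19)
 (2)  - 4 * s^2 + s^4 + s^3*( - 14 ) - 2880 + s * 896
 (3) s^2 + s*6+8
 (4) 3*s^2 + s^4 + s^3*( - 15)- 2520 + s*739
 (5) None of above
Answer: 1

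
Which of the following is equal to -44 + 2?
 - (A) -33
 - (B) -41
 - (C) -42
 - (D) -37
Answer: C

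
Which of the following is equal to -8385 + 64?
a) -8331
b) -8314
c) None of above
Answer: c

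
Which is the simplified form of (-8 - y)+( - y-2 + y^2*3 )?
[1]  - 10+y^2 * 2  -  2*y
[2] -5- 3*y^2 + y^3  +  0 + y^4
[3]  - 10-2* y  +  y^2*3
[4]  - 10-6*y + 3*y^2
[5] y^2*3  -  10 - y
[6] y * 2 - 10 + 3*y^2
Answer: 3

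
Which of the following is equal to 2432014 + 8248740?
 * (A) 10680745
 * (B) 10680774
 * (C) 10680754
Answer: C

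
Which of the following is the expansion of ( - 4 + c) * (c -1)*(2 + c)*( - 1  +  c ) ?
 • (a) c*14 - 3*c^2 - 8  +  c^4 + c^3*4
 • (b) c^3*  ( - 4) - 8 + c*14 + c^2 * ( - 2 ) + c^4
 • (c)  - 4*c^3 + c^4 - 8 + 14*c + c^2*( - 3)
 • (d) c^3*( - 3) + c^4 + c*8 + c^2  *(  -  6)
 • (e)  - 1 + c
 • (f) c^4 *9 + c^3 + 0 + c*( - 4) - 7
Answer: c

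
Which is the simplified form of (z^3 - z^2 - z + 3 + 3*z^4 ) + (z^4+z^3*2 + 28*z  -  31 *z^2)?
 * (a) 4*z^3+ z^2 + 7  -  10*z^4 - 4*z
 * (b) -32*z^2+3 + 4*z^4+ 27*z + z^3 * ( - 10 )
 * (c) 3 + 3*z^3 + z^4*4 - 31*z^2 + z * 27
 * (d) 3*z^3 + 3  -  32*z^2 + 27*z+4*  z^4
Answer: d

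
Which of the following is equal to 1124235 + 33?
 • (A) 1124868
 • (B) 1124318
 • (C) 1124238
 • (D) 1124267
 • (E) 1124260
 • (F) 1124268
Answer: F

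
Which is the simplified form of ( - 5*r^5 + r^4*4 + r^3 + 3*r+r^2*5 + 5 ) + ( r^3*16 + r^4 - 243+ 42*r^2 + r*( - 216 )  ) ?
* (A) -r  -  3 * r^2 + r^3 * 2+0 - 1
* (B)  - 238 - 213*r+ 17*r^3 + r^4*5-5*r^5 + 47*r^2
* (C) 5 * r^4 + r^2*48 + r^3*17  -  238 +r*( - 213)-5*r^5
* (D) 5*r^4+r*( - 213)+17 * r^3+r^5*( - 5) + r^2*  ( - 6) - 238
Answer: B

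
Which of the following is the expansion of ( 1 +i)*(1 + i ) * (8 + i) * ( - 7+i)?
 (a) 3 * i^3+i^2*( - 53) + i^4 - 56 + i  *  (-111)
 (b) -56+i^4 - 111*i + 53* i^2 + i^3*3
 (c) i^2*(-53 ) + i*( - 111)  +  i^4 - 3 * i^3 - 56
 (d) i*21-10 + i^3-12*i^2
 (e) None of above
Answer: a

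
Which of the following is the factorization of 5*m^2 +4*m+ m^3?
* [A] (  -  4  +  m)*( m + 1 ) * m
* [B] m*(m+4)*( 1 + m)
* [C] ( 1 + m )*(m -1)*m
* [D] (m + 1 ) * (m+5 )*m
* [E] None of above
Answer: B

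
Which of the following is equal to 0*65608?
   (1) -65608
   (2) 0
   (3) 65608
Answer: 2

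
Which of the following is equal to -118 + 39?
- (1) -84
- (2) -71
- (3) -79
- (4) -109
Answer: 3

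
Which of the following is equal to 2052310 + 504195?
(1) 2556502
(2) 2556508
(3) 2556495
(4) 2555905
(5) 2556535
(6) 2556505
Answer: 6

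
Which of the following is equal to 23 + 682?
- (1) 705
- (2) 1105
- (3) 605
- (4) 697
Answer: 1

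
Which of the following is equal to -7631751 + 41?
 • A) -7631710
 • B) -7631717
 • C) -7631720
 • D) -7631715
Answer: A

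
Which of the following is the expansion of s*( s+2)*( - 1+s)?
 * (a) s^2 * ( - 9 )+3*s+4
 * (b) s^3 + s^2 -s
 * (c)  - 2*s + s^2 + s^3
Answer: c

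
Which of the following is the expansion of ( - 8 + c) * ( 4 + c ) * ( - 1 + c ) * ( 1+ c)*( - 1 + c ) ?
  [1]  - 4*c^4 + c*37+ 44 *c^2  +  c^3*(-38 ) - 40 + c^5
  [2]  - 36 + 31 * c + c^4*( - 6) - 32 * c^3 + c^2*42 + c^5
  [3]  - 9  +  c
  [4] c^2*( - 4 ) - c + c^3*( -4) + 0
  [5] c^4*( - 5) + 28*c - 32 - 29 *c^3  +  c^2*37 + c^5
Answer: 5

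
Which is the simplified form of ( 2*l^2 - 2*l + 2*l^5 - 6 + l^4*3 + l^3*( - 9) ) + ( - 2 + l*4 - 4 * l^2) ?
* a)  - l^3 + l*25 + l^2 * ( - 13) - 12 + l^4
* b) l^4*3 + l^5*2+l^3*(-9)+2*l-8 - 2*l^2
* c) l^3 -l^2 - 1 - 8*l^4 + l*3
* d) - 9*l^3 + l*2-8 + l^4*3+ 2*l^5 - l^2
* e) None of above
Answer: b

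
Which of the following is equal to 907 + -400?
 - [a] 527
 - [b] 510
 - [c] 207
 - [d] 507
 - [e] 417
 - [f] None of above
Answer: d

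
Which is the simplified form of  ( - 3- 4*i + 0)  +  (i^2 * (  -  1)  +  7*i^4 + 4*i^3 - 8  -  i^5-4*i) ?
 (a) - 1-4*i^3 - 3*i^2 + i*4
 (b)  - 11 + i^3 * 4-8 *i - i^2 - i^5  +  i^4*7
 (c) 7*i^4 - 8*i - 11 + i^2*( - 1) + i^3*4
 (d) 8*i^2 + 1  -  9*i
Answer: b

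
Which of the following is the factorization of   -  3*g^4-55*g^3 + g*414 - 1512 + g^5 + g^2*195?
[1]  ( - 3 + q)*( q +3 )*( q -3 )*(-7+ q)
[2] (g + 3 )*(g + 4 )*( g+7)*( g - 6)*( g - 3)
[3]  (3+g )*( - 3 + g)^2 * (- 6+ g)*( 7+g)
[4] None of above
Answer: 4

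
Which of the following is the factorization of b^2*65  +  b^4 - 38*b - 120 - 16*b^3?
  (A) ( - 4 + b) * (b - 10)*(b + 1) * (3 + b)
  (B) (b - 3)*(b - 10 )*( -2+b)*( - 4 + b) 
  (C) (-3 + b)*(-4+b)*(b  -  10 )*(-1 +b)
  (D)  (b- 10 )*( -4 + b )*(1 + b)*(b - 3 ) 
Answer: D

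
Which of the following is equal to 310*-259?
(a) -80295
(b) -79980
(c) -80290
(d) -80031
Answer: c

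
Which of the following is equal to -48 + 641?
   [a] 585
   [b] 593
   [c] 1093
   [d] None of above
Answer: b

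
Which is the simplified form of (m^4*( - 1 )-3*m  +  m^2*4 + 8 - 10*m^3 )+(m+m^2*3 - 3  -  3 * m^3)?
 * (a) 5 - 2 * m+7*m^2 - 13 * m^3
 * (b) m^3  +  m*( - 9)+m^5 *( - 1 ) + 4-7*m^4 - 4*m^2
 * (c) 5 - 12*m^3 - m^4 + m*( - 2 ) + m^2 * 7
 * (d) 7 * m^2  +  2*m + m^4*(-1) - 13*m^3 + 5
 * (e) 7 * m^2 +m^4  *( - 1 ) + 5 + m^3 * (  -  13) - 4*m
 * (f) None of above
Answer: f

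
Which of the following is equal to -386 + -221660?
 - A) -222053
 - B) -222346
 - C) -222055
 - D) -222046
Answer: D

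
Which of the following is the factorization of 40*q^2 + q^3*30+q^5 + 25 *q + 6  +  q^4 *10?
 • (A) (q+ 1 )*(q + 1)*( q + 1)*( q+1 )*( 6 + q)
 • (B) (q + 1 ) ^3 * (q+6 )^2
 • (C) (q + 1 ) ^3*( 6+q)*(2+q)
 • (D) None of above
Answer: A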